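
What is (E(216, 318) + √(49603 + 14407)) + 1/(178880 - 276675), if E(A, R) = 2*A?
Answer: 42247439/97795 + √64010 ≈ 685.00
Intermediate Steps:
(E(216, 318) + √(49603 + 14407)) + 1/(178880 - 276675) = (2*216 + √(49603 + 14407)) + 1/(178880 - 276675) = (432 + √64010) + 1/(-97795) = (432 + √64010) - 1/97795 = 42247439/97795 + √64010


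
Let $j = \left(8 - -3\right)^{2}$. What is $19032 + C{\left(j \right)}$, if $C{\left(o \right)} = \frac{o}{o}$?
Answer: $19033$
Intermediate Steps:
$j = 121$ ($j = \left(8 + 3\right)^{2} = 11^{2} = 121$)
$C{\left(o \right)} = 1$
$19032 + C{\left(j \right)} = 19032 + 1 = 19033$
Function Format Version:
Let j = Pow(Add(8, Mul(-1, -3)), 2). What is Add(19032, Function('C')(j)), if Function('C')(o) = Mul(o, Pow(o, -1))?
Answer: 19033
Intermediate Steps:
j = 121 (j = Pow(Add(8, 3), 2) = Pow(11, 2) = 121)
Function('C')(o) = 1
Add(19032, Function('C')(j)) = Add(19032, 1) = 19033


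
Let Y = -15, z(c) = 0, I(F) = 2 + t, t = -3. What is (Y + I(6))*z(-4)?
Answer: 0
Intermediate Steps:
I(F) = -1 (I(F) = 2 - 3 = -1)
(Y + I(6))*z(-4) = (-15 - 1)*0 = -16*0 = 0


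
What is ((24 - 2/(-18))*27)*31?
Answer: 20181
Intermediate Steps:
((24 - 2/(-18))*27)*31 = ((24 - 2*(-1)/18)*27)*31 = ((24 - 1*(-1/9))*27)*31 = ((24 + 1/9)*27)*31 = ((217/9)*27)*31 = 651*31 = 20181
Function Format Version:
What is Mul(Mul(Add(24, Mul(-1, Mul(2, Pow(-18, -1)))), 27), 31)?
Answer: 20181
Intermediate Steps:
Mul(Mul(Add(24, Mul(-1, Mul(2, Pow(-18, -1)))), 27), 31) = Mul(Mul(Add(24, Mul(-1, Mul(2, Rational(-1, 18)))), 27), 31) = Mul(Mul(Add(24, Mul(-1, Rational(-1, 9))), 27), 31) = Mul(Mul(Add(24, Rational(1, 9)), 27), 31) = Mul(Mul(Rational(217, 9), 27), 31) = Mul(651, 31) = 20181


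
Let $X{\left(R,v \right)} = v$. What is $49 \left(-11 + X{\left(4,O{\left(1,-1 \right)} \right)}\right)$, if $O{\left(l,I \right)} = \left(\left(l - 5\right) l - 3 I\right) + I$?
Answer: $-637$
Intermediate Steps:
$O{\left(l,I \right)} = - 2 I + l \left(-5 + l\right)$ ($O{\left(l,I \right)} = \left(\left(-5 + l\right) l - 3 I\right) + I = \left(l \left(-5 + l\right) - 3 I\right) + I = \left(- 3 I + l \left(-5 + l\right)\right) + I = - 2 I + l \left(-5 + l\right)$)
$49 \left(-11 + X{\left(4,O{\left(1,-1 \right)} \right)}\right) = 49 \left(-11 - \left(3 - 1\right)\right) = 49 \left(-11 + \left(1 - 5 + 2\right)\right) = 49 \left(-11 - 2\right) = 49 \left(-13\right) = -637$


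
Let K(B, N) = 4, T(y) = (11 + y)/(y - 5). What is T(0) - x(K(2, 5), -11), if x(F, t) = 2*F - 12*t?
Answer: -711/5 ≈ -142.20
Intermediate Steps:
T(y) = (11 + y)/(-5 + y)
x(F, t) = -12*t + 2*F
T(0) - x(K(2, 5), -11) = (11 + 0)/(-5 + 0) - (-12*(-11) + 2*4) = 11/(-5) - (132 + 8) = -⅕*11 - 1*140 = -11/5 - 140 = -711/5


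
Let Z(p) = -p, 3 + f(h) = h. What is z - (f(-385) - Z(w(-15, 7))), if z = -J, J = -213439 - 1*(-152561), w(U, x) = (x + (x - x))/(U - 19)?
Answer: 2083051/34 ≈ 61266.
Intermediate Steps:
f(h) = -3 + h
w(U, x) = x/(-19 + U) (w(U, x) = (x + 0)/(-19 + U) = x/(-19 + U))
J = -60878 (J = -213439 + 152561 = -60878)
z = 60878 (z = -1*(-60878) = 60878)
z - (f(-385) - Z(w(-15, 7))) = 60878 - ((-3 - 385) - (-1)*7/(-19 - 15)) = 60878 - (-388 - (-1)*7/(-34)) = 60878 - (-388 - (-1)*7*(-1/34)) = 60878 - (-388 - (-1)*(-7)/34) = 60878 - (-388 - 1*7/34) = 60878 - (-388 - 7/34) = 60878 - 1*(-13199/34) = 60878 + 13199/34 = 2083051/34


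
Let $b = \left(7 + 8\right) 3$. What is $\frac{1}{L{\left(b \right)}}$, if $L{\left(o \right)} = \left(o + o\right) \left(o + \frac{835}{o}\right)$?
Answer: $\frac{1}{5720} \approx 0.00017483$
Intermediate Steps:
$b = 45$ ($b = 15 \cdot 3 = 45$)
$L{\left(o \right)} = 2 o \left(o + \frac{835}{o}\right)$
$\frac{1}{L{\left(b \right)}} = \frac{1}{1670 + 2 \cdot 45^{2}} = \frac{1}{1670 + 2 \cdot 2025} = \frac{1}{1670 + 4050} = \frac{1}{5720}$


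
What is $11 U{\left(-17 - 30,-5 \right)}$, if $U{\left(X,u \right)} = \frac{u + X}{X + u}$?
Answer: $11$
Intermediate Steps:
$U{\left(X,u \right)} = 1$ ($U{\left(X,u \right)} = \frac{X + u}{X + u} = 1$)
$11 U{\left(-17 - 30,-5 \right)} = 11 \cdot 1 = 11$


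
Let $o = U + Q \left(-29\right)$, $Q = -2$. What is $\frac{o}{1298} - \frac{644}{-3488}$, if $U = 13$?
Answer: $\frac{135445}{565928} \approx 0.23933$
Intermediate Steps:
$o = 71$ ($o = 13 - -58 = 13 + 58 = 71$)
$\frac{o}{1298} - \frac{644}{-3488} = \frac{71}{1298} - \frac{644}{-3488} = 71 \cdot \frac{1}{1298} - - \frac{161}{872} = \frac{71}{1298} + \frac{161}{872} = \frac{135445}{565928}$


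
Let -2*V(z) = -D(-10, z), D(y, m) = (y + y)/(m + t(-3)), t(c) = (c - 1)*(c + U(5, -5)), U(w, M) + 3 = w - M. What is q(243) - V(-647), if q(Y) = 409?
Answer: 271157/663 ≈ 408.98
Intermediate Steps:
U(w, M) = -3 + w - M (U(w, M) = -3 + (w - M) = -3 + w - M)
t(c) = (-1 + c)*(7 + c) (t(c) = (c - 1)*(c + (-3 + 5 - 1*(-5))) = (-1 + c)*(c + (-3 + 5 + 5)) = (-1 + c)*(c + 7) = (-1 + c)*(7 + c))
D(y, m) = 2*y/(-16 + m) (D(y, m) = (y + y)/(m + (-7 + (-3)**2 + 6*(-3))) = (2*y)/(m + (-7 + 9 - 18)) = (2*y)/(m - 16) = (2*y)/(-16 + m) = 2*y/(-16 + m))
V(z) = -10/(-16 + z) (V(z) = -(-1)*2*(-10)/(-16 + z)/2 = -(-1)*(-20/(-16 + z))/2 = -10/(-16 + z))
q(243) - V(-647) = 409 - (-10)/(-16 - 647) = 409 - (-10)/(-663) = 409 - (-10)*(-1)/663 = 409 - 1*10/663 = 409 - 10/663 = 271157/663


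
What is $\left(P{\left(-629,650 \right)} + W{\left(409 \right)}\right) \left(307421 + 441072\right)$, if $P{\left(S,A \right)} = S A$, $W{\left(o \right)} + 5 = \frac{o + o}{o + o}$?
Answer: $-306024357022$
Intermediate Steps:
$W{\left(o \right)} = -4$ ($W{\left(o \right)} = -5 + \frac{o + o}{o + o} = -5 + \frac{2 o}{2 o} = -5 + 2 o \frac{1}{2 o} = -5 + 1 = -4$)
$P{\left(S,A \right)} = A S$
$\left(P{\left(-629,650 \right)} + W{\left(409 \right)}\right) \left(307421 + 441072\right) = \left(650 \left(-629\right) - 4\right) \left(307421 + 441072\right) = \left(-408850 - 4\right) 748493 = \left(-408854\right) 748493 = -306024357022$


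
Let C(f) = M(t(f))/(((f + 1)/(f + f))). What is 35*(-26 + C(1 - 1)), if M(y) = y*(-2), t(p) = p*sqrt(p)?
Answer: -910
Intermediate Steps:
t(p) = p**(3/2)
M(y) = -2*y
C(f) = -4*f**(5/2)/(1 + f) (C(f) = (-2*f**(3/2))/(((f + 1)/(f + f))) = (-2*f**(3/2))/(((1 + f)/((2*f)))) = (-2*f**(3/2))/(((1 + f)*(1/(2*f)))) = (-2*f**(3/2))/(((1 + f)/(2*f))) = (-2*f**(3/2))*(2*f/(1 + f)) = -4*f**(5/2)/(1 + f))
35*(-26 + C(1 - 1)) = 35*(-26 - 4*(1 - 1)**(5/2)/(1 + (1 - 1))) = 35*(-26 - 4*0**(5/2)/(1 + 0)) = 35*(-26 - 4*0/1) = 35*(-26 - 4*0*1) = 35*(-26 + 0) = 35*(-26) = -910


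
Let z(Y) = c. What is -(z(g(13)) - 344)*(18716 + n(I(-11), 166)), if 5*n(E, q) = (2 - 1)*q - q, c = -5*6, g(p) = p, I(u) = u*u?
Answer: 6999784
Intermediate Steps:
I(u) = u²
c = -30
n(E, q) = 0 (n(E, q) = ((2 - 1)*q - q)/5 = (1*q - q)/5 = (q - q)/5 = (⅕)*0 = 0)
z(Y) = -30
-(z(g(13)) - 344)*(18716 + n(I(-11), 166)) = -(-30 - 344)*(18716 + 0) = -(-374)*18716 = -1*(-6999784) = 6999784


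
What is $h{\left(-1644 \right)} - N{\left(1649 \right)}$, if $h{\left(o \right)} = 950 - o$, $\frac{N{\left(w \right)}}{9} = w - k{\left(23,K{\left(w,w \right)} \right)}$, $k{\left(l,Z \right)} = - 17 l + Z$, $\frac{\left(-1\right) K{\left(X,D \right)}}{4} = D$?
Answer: $-75130$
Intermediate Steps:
$K{\left(X,D \right)} = - 4 D$
$k{\left(l,Z \right)} = Z - 17 l$
$N{\left(w \right)} = 3519 + 45 w$ ($N{\left(w \right)} = 9 \left(w - \left(- 4 w - 391\right)\right) = 9 \left(w - \left(-391 - 4 w\right)\right) = 9 \left(w + \left(391 + 4 w\right)\right) = 9 \left(391 + 5 w\right) = 3519 + 45 w$)
$h{\left(-1644 \right)} - N{\left(1649 \right)} = \left(950 - -1644\right) - \left(3519 + 45 \cdot 1649\right) = \left(950 + 1644\right) - \left(3519 + 74205\right) = 2594 - 77724 = -75130$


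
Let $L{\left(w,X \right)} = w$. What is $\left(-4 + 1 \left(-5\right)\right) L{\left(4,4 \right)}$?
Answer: $-36$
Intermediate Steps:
$\left(-4 + 1 \left(-5\right)\right) L{\left(4,4 \right)} = \left(-4 + 1 \left(-5\right)\right) 4 = \left(-4 - 5\right) 4 = \left(-9\right) 4 = -36$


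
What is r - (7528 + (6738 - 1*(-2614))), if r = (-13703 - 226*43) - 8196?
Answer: -48497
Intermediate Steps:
r = -31617 (r = (-13703 - 9718) - 8196 = -23421 - 8196 = -31617)
r - (7528 + (6738 - 1*(-2614))) = -31617 - (7528 + (6738 - 1*(-2614))) = -31617 - (7528 + (6738 + 2614)) = -31617 - (7528 + 9352) = -31617 - 1*16880 = -31617 - 16880 = -48497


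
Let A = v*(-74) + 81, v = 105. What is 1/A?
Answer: -1/7689 ≈ -0.00013006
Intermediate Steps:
A = -7689 (A = 105*(-74) + 81 = -7770 + 81 = -7689)
1/A = 1/(-7689) = -1/7689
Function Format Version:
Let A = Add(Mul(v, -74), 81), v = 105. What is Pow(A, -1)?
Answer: Rational(-1, 7689) ≈ -0.00013006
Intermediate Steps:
A = -7689 (A = Add(Mul(105, -74), 81) = Add(-7770, 81) = -7689)
Pow(A, -1) = Pow(-7689, -1) = Rational(-1, 7689)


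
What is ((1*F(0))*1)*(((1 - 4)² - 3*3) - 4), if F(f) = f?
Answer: 0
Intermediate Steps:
((1*F(0))*1)*(((1 - 4)² - 3*3) - 4) = ((1*0)*1)*(((1 - 4)² - 3*3) - 4) = (0*1)*(((-3)² - 9) - 4) = 0*((9 - 9) - 4) = 0*(0 - 4) = 0*(-4) = 0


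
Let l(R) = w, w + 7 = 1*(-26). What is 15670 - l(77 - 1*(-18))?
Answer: 15703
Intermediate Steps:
w = -33 (w = -7 + 1*(-26) = -7 - 26 = -33)
l(R) = -33
15670 - l(77 - 1*(-18)) = 15670 - 1*(-33) = 15670 + 33 = 15703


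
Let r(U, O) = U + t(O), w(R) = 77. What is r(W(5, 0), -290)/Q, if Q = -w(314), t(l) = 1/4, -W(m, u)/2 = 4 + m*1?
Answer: 71/308 ≈ 0.23052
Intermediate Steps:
W(m, u) = -8 - 2*m (W(m, u) = -2*(4 + m*1) = -2*(4 + m) = -8 - 2*m)
t(l) = ¼
r(U, O) = ¼ + U (r(U, O) = U + ¼ = ¼ + U)
Q = -77 (Q = -1*77 = -77)
r(W(5, 0), -290)/Q = (¼ + (-8 - 2*5))/(-77) = (¼ + (-8 - 10))*(-1/77) = (¼ - 18)*(-1/77) = -71/4*(-1/77) = 71/308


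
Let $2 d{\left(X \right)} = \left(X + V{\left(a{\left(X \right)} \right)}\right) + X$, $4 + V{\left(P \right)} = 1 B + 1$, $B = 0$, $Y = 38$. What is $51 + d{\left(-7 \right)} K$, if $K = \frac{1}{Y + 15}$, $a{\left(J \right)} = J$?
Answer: $\frac{5389}{106} \approx 50.84$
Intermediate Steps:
$V{\left(P \right)} = -3$ ($V{\left(P \right)} = -4 + \left(1 \cdot 0 + 1\right) = -4 + \left(0 + 1\right) = -4 + 1 = -3$)
$K = \frac{1}{53}$ ($K = \frac{1}{38 + 15} = \frac{1}{53} \approx 0.018868$)
$d{\left(X \right)} = - \frac{3}{2} + X$ ($d{\left(X \right)} = \frac{\left(X - 3\right) + X}{2} = \frac{\left(-3 + X\right) + X}{2} = \frac{-3 + 2 X}{2} = - \frac{3}{2} + X$)
$51 + d{\left(-7 \right)} K = 51 + \left(- \frac{3}{2} - 7\right) \frac{1}{53} = 51 - \frac{17}{106} = \frac{5389}{106}$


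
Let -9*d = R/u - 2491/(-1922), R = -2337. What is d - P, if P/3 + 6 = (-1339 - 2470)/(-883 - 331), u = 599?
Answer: 27915044705/3144715857 ≈ 8.8768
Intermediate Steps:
P = -10425/1214 (P = -18 + 3*((-1339 - 2470)/(-883 - 331)) = -18 + 3*(-3809/(-1214)) = -18 + 3*(-3809*(-1/1214)) = -18 + 3*(3809/1214) = -18 + 11427/1214 = -10425/1214 ≈ -8.5873)
d = 2999605/10361502 (d = -(-2337/599 - 2491/(-1922))/9 = -(-2337*1/599 - 2491*(-1/1922))/9 = -(-2337/599 + 2491/1922)/9 = -1/9*(-2999605/1151278) = 2999605/10361502 ≈ 0.28949)
d - P = 2999605/10361502 - 1*(-10425/1214) = 2999605/10361502 + 10425/1214 = 27915044705/3144715857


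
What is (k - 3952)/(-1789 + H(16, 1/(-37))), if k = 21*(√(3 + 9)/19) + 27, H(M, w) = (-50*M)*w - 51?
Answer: 29045/13456 - 777*√3/639160 ≈ 2.1564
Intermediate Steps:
H(M, w) = -51 - 50*M*w (H(M, w) = -50*M*w - 51 = -51 - 50*M*w)
k = 27 + 42*√3/19 (k = 21*(√12*(1/19)) + 27 = 21*((2*√3)*(1/19)) + 27 = 21*(2*√3/19) + 27 = 42*√3/19 + 27 = 27 + 42*√3/19 ≈ 30.829)
(k - 3952)/(-1789 + H(16, 1/(-37))) = ((27 + 42*√3/19) - 3952)/(-1789 + (-51 - 50*16/(-37))) = (-3925 + 42*√3/19)/(-1789 + (-51 - 50*16*(-1/37))) = (-3925 + 42*√3/19)/(-1789 + (-51 + 800/37)) = (-3925 + 42*√3/19)/(-1789 - 1087/37) = (-3925 + 42*√3/19)/(-67280/37) = (-3925 + 42*√3/19)*(-37/67280) = 29045/13456 - 777*√3/639160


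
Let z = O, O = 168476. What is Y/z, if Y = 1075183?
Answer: 1075183/168476 ≈ 6.3818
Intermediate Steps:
z = 168476
Y/z = 1075183/168476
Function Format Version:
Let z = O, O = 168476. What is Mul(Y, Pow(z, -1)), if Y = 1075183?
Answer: Rational(1075183, 168476) ≈ 6.3818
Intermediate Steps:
z = 168476
Mul(Y, Pow(z, -1)) = Mul(1075183, Pow(168476, -1)) = Mul(1075183, Rational(1, 168476)) = Rational(1075183, 168476)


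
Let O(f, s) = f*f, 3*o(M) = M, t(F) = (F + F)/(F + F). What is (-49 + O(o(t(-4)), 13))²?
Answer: 193600/81 ≈ 2390.1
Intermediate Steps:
t(F) = 1 (t(F) = (2*F)/((2*F)) = (2*F)*(1/(2*F)) = 1)
o(M) = M/3
O(f, s) = f²
(-49 + O(o(t(-4)), 13))² = (-49 + ((⅓)*1)²)² = (-49 + (⅓)²)² = (-49 + ⅑)² = (-440/9)² = 193600/81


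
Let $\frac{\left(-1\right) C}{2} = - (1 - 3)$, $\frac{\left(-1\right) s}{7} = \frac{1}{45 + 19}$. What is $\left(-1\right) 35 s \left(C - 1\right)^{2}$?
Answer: $\frac{6125}{64} \approx 95.703$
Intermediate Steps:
$s = - \frac{7}{64}$ ($s = - \frac{7}{45 + 19} = - \frac{7}{64} \approx -0.10938$)
$C = -4$ ($C = - 2 \left(- (1 - 3)\right) = - 2 \left(\left(-1\right) \left(-2\right)\right) = \left(-2\right) 2 = -4$)
$\left(-1\right) 35 s \left(C - 1\right)^{2} = \left(-1\right) 35 \left(- \frac{7}{64}\right) \left(-4 - 1\right)^{2} = \left(-35\right) \left(- \frac{7}{64}\right) \left(-5\right)^{2} = \frac{245}{64} \cdot 25 = \frac{6125}{64}$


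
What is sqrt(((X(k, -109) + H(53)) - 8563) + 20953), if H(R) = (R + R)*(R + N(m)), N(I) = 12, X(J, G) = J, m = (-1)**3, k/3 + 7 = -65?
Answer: 2*sqrt(4766) ≈ 138.07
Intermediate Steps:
k = -216 (k = -21 + 3*(-65) = -21 - 195 = -216)
m = -1
H(R) = 2*R*(12 + R) (H(R) = (R + R)*(R + 12) = (2*R)*(12 + R) = 2*R*(12 + R))
sqrt(((X(k, -109) + H(53)) - 8563) + 20953) = sqrt(((-216 + 2*53*(12 + 53)) - 8563) + 20953) = sqrt(((-216 + 2*53*65) - 8563) + 20953) = sqrt(((-216 + 6890) - 8563) + 20953) = sqrt((6674 - 8563) + 20953) = sqrt(-1889 + 20953) = sqrt(19064) = 2*sqrt(4766)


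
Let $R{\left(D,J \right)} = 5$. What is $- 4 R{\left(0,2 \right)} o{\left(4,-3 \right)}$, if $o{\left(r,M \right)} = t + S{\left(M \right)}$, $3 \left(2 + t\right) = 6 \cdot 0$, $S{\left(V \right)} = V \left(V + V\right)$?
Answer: $-320$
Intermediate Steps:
$S{\left(V \right)} = 2 V^{2}$ ($S{\left(V \right)} = V 2 V = 2 V^{2}$)
$t = -2$ ($t = -2 + \frac{6 \cdot 0}{3} = -2 + \frac{1}{3} \cdot 0 = -2 + 0 = -2$)
$o{\left(r,M \right)} = -2 + 2 M^{2}$
$- 4 R{\left(0,2 \right)} o{\left(4,-3 \right)} = \left(-4\right) 5 \left(-2 + 2 \left(-3\right)^{2}\right) = - 20 \left(-2 + 2 \cdot 9\right) = - 20 \left(-2 + 18\right) = \left(-20\right) 16 = -320$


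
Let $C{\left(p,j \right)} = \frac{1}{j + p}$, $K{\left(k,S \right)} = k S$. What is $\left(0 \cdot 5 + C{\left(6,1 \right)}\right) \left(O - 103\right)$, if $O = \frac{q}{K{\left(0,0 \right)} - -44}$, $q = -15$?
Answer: $- \frac{4547}{308} \approx -14.763$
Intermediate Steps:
$K{\left(k,S \right)} = S k$
$O = - \frac{15}{44}$ ($O = - \frac{15}{0 \cdot 0 - -44} = - \frac{15}{0 + 44} = - \frac{15}{44} \approx -0.34091$)
$\left(0 \cdot 5 + C{\left(6,1 \right)}\right) \left(O - 103\right) = \left(0 \cdot 5 + \frac{1}{1 + 6}\right) \left(- \frac{15}{44} - 103\right) = \left(0 + \frac{1}{7}\right) \left(- \frac{4547}{44}\right) = \frac{1}{7} \left(- \frac{4547}{44}\right) = - \frac{4547}{308}$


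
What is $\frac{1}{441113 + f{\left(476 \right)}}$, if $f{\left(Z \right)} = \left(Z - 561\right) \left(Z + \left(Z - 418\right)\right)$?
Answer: $\frac{1}{395723} \approx 2.527 \cdot 10^{-6}$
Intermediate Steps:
$f{\left(Z \right)} = \left(-561 + Z\right) \left(-418 + 2 Z\right)$ ($f{\left(Z \right)} = \left(-561 + Z\right) \left(Z + \left(Z - 418\right)\right) = \left(-561 + Z\right) \left(Z + \left(-418 + Z\right)\right) = \left(-561 + Z\right) \left(-418 + 2 Z\right)$)
$\frac{1}{441113 + f{\left(476 \right)}} = \frac{1}{441113 + \left(234498 - 733040 + 2 \cdot 476^{2}\right)} = \frac{1}{441113 + \left(234498 - 733040 + 2 \cdot 226576\right)} = \frac{1}{441113 + \left(234498 - 733040 + 453152\right)} = \frac{1}{441113 - 45390} = \frac{1}{395723}$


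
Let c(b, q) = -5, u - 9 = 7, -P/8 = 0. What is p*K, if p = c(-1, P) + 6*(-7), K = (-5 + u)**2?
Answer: -5687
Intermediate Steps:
P = 0 (P = -8*0 = 0)
u = 16 (u = 9 + 7 = 16)
K = 121 (K = (-5 + 16)**2 = 11**2 = 121)
p = -47 (p = -5 + 6*(-7) = -5 - 42 = -47)
p*K = -47*121 = -5687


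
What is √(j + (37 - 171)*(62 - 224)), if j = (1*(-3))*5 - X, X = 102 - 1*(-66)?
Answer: 5*√861 ≈ 146.71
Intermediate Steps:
X = 168 (X = 102 + 66 = 168)
j = -183 (j = (1*(-3))*5 - 1*168 = -3*5 - 168 = -15 - 168 = -183)
√(j + (37 - 171)*(62 - 224)) = √(-183 + (37 - 171)*(62 - 224)) = √(-183 - 134*(-162)) = √(-183 + 21708) = √21525 = 5*√861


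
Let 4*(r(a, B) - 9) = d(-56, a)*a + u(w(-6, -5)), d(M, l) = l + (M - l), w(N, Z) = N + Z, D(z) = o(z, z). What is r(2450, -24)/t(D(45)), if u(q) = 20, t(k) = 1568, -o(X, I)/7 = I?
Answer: -2449/112 ≈ -21.866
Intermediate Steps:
o(X, I) = -7*I
D(z) = -7*z
d(M, l) = M
r(a, B) = 14 - 14*a (r(a, B) = 9 + (-56*a + 20)/4 = 9 + (20 - 56*a)/4 = 9 + (5 - 14*a) = 14 - 14*a)
r(2450, -24)/t(D(45)) = (14 - 14*2450)/1568 = (14 - 34300)*(1/1568) = -34286*1/1568 = -2449/112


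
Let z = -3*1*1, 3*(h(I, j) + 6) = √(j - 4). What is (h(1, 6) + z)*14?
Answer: -126 + 14*√2/3 ≈ -119.40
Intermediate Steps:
h(I, j) = -6 + √(-4 + j)/3 (h(I, j) = -6 + √(j - 4)/3 = -6 + √(-4 + j)/3)
z = -3 (z = -3*1 = -3)
(h(1, 6) + z)*14 = ((-6 + √(-4 + 6)/3) - 3)*14 = ((-6 + √2/3) - 3)*14 = (-9 + √2/3)*14 = -126 + 14*√2/3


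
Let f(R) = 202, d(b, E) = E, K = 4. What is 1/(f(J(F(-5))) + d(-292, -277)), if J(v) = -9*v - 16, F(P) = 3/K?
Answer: -1/75 ≈ -0.013333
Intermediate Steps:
F(P) = 3/4
J(v) = -16 - 9*v
1/(f(J(F(-5))) + d(-292, -277)) = 1/(202 - 277) = 1/(-75) = -1/75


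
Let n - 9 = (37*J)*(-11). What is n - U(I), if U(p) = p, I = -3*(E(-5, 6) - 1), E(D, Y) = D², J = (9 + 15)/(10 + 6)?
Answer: -1059/2 ≈ -529.50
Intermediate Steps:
J = 3/2 (J = 24/16 = 24*(1/16) = 3/2 ≈ 1.5000)
I = -72 (I = -3*((-5)² - 1) = -3*(25 - 1) = -3*24 = -72)
n = -1203/2 (n = 9 + (37*(3/2))*(-11) = 9 + (111/2)*(-11) = 9 - 1221/2 = -1203/2 ≈ -601.50)
n - U(I) = -1203/2 - 1*(-72) = -1203/2 + 72 = -1059/2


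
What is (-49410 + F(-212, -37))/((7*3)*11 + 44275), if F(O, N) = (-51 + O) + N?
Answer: -24855/22253 ≈ -1.1169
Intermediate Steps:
F(O, N) = -51 + N + O
(-49410 + F(-212, -37))/((7*3)*11 + 44275) = (-49410 + (-51 - 37 - 212))/((7*3)*11 + 44275) = (-49410 - 300)/(21*11 + 44275) = -49710/(231 + 44275) = -49710/44506 = -49710*1/44506 = -24855/22253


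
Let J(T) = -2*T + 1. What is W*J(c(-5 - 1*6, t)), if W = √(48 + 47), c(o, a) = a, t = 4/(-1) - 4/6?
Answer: 31*√95/3 ≈ 100.72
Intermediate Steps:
t = -14/3 (t = 4*(-1) - 4*⅙ = -4 - ⅔ = -14/3 ≈ -4.6667)
J(T) = 1 - 2*T
W = √95 ≈ 9.7468
W*J(c(-5 - 1*6, t)) = √95*(1 - 2*(-14/3)) = √95*(1 + 28/3) = √95*(31/3) = 31*√95/3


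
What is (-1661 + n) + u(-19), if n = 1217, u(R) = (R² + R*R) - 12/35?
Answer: 9718/35 ≈ 277.66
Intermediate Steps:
u(R) = -12/35 + 2*R² (u(R) = (R² + R²) - 12*1/35 = 2*R² - 12/35 = -12/35 + 2*R²)
(-1661 + n) + u(-19) = (-1661 + 1217) + (-12/35 + 2*(-19)²) = -444 + (-12/35 + 2*361) = -444 + (-12/35 + 722) = -444 + 25258/35 = 9718/35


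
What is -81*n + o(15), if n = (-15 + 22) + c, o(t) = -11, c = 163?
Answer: -13781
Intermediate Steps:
n = 170 (n = (-15 + 22) + 163 = 7 + 163 = 170)
-81*n + o(15) = -81*170 - 11 = -13770 - 11 = -13781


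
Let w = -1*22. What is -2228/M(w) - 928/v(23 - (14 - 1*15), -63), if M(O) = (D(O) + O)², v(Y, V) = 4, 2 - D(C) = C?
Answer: -789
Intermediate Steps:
D(C) = 2 - C
w = -22
M(O) = 4 (M(O) = ((2 - O) + O)² = 2² = 4)
-2228/M(w) - 928/v(23 - (14 - 1*15), -63) = -2228/4 - 928/4 = -2228*¼ - 928*¼ = -557 - 232 = -789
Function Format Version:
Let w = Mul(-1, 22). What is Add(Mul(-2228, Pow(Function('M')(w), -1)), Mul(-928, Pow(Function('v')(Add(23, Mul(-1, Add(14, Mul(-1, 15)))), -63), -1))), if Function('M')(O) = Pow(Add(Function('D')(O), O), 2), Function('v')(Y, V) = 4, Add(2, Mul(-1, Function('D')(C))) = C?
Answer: -789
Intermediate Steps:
Function('D')(C) = Add(2, Mul(-1, C))
w = -22
Function('M')(O) = 4 (Function('M')(O) = Pow(Add(Add(2, Mul(-1, O)), O), 2) = Pow(2, 2) = 4)
Add(Mul(-2228, Pow(Function('M')(w), -1)), Mul(-928, Pow(Function('v')(Add(23, Mul(-1, Add(14, Mul(-1, 15)))), -63), -1))) = Add(Mul(-2228, Pow(4, -1)), Mul(-928, Pow(4, -1))) = Add(Mul(-2228, Rational(1, 4)), Mul(-928, Rational(1, 4))) = Add(-557, -232) = -789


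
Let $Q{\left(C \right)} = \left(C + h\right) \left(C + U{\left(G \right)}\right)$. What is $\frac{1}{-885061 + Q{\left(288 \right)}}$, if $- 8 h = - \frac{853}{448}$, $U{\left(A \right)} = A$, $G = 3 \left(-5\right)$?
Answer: $- \frac{512}{412862477} \approx -1.2401 \cdot 10^{-6}$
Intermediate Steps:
$G = -15$
$h = \frac{853}{3584}$ ($h = - \frac{\left(-853\right) \frac{1}{448}}{8} = \left(- \frac{1}{8}\right) \left(- \frac{853}{448}\right) = \frac{853}{3584} \approx 0.238$)
$Q{\left(C \right)} = \left(-15 + C\right) \left(\frac{853}{3584} + C\right)$ ($Q{\left(C \right)} = \left(C + \frac{853}{3584}\right) \left(C - 15\right) = \left(\frac{853}{3584} + C\right) \left(-15 + C\right) = \left(-15 + C\right) \left(\frac{853}{3584} + C\right)$)
$\frac{1}{-885061 + Q{\left(288 \right)}} = \frac{1}{-885061 - \left(\frac{2178573}{512} - 82944\right)} = \frac{1}{-885061 - - \frac{40288755}{512}} = \frac{1}{-885061 + \frac{40288755}{512}} = \frac{1}{- \frac{412862477}{512}} = - \frac{512}{412862477}$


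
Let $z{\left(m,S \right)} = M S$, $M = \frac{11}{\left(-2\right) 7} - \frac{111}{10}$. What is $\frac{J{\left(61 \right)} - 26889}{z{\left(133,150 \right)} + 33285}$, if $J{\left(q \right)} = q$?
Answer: $- \frac{187796}{220515} \approx -0.85162$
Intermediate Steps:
$M = - \frac{416}{35}$ ($M = \frac{11}{-14} - \frac{111}{10} = 11 \left(- \frac{1}{14}\right) - \frac{111}{10} = - \frac{11}{14} - \frac{111}{10} = - \frac{416}{35} \approx -11.886$)
$z{\left(m,S \right)} = - \frac{416 S}{35}$
$\frac{J{\left(61 \right)} - 26889}{z{\left(133,150 \right)} + 33285} = \frac{61 - 26889}{\left(- \frac{416}{35}\right) 150 + 33285} = - \frac{26828}{- \frac{12480}{7} + 33285} = - \frac{26828}{\frac{220515}{7}} = \left(-26828\right) \frac{7}{220515} = - \frac{187796}{220515}$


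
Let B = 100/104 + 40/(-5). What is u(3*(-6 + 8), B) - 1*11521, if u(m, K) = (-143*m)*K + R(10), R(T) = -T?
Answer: -5492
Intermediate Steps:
B = -183/26 (B = 100*(1/104) + 40*(-1/5) = 25/26 - 8 = -183/26 ≈ -7.0385)
u(m, K) = -10 - 143*K*m (u(m, K) = (-143*m)*K - 1*10 = -143*K*m - 10 = -10 - 143*K*m)
u(3*(-6 + 8), B) - 1*11521 = (-10 - 143*(-183/26)*3*(-6 + 8)) - 1*11521 = (-10 - 143*(-183/26)*3*2) - 11521 = (-10 - 143*(-183/26)*6) - 11521 = (-10 + 6039) - 11521 = 6029 - 11521 = -5492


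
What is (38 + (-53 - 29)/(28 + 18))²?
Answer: 693889/529 ≈ 1311.7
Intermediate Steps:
(38 + (-53 - 29)/(28 + 18))² = (38 - 82/46)² = (38 - 82*1/46)² = (38 - 41/23)² = (833/23)² = 693889/529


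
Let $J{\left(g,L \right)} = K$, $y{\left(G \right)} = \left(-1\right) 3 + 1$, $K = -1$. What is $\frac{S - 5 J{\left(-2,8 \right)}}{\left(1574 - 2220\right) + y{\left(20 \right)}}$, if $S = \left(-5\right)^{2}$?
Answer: $- \frac{5}{108} \approx -0.046296$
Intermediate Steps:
$S = 25$
$y{\left(G \right)} = -2$ ($y{\left(G \right)} = -3 + 1 = -2$)
$J{\left(g,L \right)} = -1$
$\frac{S - 5 J{\left(-2,8 \right)}}{\left(1574 - 2220\right) + y{\left(20 \right)}} = \frac{25 - -5}{\left(1574 - 2220\right) - 2} = \frac{25 + 5}{-646 - 2} = \frac{30}{-648} = 30 \left(- \frac{1}{648}\right) = - \frac{5}{108}$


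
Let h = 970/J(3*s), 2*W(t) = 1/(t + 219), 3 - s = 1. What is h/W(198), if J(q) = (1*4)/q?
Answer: 1213470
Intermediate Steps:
s = 2 (s = 3 - 1*1 = 3 - 1 = 2)
W(t) = 1/(2*(219 + t)) (W(t) = 1/(2*(t + 219)) = 1/(2*(219 + t)))
J(q) = 4/q
h = 1455 (h = 970/(4/((3*2))) = 970/(4/6) = 970/(4*(⅙)) = 970/(⅔) = (3/2)*970 = 1455)
h/W(198) = 1455/((1/(2*(219 + 198)))) = 1455/(((½)/417)) = 1455/(((½)*(1/417))) = 1455/(1/834) = 1455*834 = 1213470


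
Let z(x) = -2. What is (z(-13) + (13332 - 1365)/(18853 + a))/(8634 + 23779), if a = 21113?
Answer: -22655/431805986 ≈ -5.2466e-5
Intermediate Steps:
(z(-13) + (13332 - 1365)/(18853 + a))/(8634 + 23779) = (-2 + (13332 - 1365)/(18853 + 21113))/(8634 + 23779) = (-2 + 11967/39966)/32413 = (-2 + 11967*(1/39966))*(1/32413) = (-2 + 3989/13322)*(1/32413) = -22655/13322*1/32413 = -22655/431805986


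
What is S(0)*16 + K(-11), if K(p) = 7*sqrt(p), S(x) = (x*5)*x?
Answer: 7*I*sqrt(11) ≈ 23.216*I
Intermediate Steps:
S(x) = 5*x**2 (S(x) = (5*x)*x = 5*x**2)
S(0)*16 + K(-11) = (5*0**2)*16 + 7*sqrt(-11) = (5*0)*16 + 7*(I*sqrt(11)) = 0*16 + 7*I*sqrt(11) = 0 + 7*I*sqrt(11) = 7*I*sqrt(11)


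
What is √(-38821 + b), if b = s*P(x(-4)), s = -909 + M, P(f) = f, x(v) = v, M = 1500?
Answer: I*√41185 ≈ 202.94*I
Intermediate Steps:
s = 591 (s = -909 + 1500 = 591)
b = -2364 (b = 591*(-4) = -2364)
√(-38821 + b) = √(-38821 - 2364) = √(-41185) = I*√41185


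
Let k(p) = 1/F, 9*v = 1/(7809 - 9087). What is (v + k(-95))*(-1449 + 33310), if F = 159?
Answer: 120466441/609606 ≈ 197.61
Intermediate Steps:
v = -1/11502 (v = 1/(9*(7809 - 9087)) = (1/9)/(-1278) = (1/9)*(-1/1278) = -1/11502 ≈ -8.6941e-5)
k(p) = 1/159
(v + k(-95))*(-1449 + 33310) = (-1/11502 + 1/159)*(-1449 + 33310) = (3781/609606)*31861 = 120466441/609606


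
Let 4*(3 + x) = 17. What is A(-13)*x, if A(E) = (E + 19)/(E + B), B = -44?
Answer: -5/38 ≈ -0.13158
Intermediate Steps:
x = 5/4 (x = -3 + (¼)*17 = -3 + 17/4 = 5/4 ≈ 1.2500)
A(E) = (19 + E)/(-44 + E) (A(E) = (E + 19)/(E - 44) = (19 + E)/(-44 + E))
A(-13)*x = ((19 - 13)/(-44 - 13))*(5/4) = (6/(-57))*(5/4) = -1/57*6*(5/4) = -2/19*5/4 = -5/38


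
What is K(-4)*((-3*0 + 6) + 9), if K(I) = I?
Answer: -60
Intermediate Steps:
K(-4)*((-3*0 + 6) + 9) = -4*((-3*0 + 6) + 9) = -4*((0 + 6) + 9) = -4*(6 + 9) = -4*15 = -60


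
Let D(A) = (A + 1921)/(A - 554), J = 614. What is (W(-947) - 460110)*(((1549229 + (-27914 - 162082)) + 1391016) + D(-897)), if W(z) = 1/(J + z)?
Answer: -203809287323161175/161061 ≈ -1.2654e+12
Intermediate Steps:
W(z) = 1/(614 + z)
D(A) = (1921 + A)/(-554 + A)
(W(-947) - 460110)*(((1549229 + (-27914 - 162082)) + 1391016) + D(-897)) = (1/(614 - 947) - 460110)*(((1549229 + (-27914 - 162082)) + 1391016) + (1921 - 897)/(-554 - 897)) = (1/(-333) - 460110)*(((1549229 - 189996) + 1391016) + 1024/(-1451)) = (-1/333 - 460110)*((1359233 + 1391016) - 1/1451*1024) = -153216631*(2750249 - 1024/1451)/333 = -153216631/333*3990610275/1451 = -203809287323161175/161061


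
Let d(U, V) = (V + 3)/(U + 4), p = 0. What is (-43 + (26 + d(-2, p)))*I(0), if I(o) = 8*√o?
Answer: 0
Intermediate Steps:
d(U, V) = (3 + V)/(4 + U)
(-43 + (26 + d(-2, p)))*I(0) = (-43 + (26 + (3 + 0)/(4 - 2)))*(8*√0) = (-43 + (26 + 3/2))*(8*0) = (-43 + (26 + (½)*3))*0 = (-43 + (26 + 3/2))*0 = (-43 + 55/2)*0 = -31/2*0 = 0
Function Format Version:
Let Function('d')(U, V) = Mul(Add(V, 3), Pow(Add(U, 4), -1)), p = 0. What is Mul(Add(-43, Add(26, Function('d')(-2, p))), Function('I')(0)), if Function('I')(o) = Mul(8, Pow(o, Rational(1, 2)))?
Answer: 0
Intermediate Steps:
Function('d')(U, V) = Mul(Pow(Add(4, U), -1), Add(3, V)) (Function('d')(U, V) = Mul(Add(3, V), Pow(Add(4, U), -1)) = Mul(Pow(Add(4, U), -1), Add(3, V)))
Mul(Add(-43, Add(26, Function('d')(-2, p))), Function('I')(0)) = Mul(Add(-43, Add(26, Mul(Pow(Add(4, -2), -1), Add(3, 0)))), Mul(8, Pow(0, Rational(1, 2)))) = Mul(Add(-43, Add(26, Mul(Pow(2, -1), 3))), Mul(8, 0)) = Mul(Add(-43, Add(26, Mul(Rational(1, 2), 3))), 0) = Mul(Add(-43, Add(26, Rational(3, 2))), 0) = Mul(Add(-43, Rational(55, 2)), 0) = Mul(Rational(-31, 2), 0) = 0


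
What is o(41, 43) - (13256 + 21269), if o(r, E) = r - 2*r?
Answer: -34566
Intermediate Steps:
o(r, E) = -r
o(41, 43) - (13256 + 21269) = -1*41 - (13256 + 21269) = -41 - 1*34525 = -41 - 34525 = -34566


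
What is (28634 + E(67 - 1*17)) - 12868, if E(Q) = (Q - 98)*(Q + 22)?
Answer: 12310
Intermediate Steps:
E(Q) = (-98 + Q)*(22 + Q)
(28634 + E(67 - 1*17)) - 12868 = (28634 + (-2156 + (67 - 1*17)² - 76*(67 - 1*17))) - 12868 = (28634 + (-2156 + (67 - 17)² - 76*(67 - 17))) - 12868 = (28634 + (-2156 + 50² - 76*50)) - 12868 = (28634 + (-2156 + 2500 - 3800)) - 12868 = (28634 - 3456) - 12868 = 25178 - 12868 = 12310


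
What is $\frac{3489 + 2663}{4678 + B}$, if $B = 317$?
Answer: $\frac{6152}{4995} \approx 1.2316$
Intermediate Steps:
$\frac{3489 + 2663}{4678 + B} = \frac{3489 + 2663}{4678 + 317} = \frac{6152}{4995}$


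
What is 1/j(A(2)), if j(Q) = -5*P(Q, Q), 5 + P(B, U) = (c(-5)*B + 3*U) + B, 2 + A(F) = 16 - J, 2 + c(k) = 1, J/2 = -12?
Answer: -1/545 ≈ -0.0018349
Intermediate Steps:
J = -24 (J = 2*(-12) = -24)
c(k) = -1 (c(k) = -2 + 1 = -1)
A(F) = 38 (A(F) = -2 + (16 - 1*(-24)) = -2 + (16 + 24) = -2 + 40 = 38)
P(B, U) = -5 + 3*U (P(B, U) = -5 + ((-B + 3*U) + B) = -5 + 3*U)
j(Q) = 25 - 15*Q (j(Q) = -5*(-5 + 3*Q) = 25 - 15*Q)
1/j(A(2)) = 1/(25 - 15*38) = 1/(25 - 570) = 1/(-545) = -1/545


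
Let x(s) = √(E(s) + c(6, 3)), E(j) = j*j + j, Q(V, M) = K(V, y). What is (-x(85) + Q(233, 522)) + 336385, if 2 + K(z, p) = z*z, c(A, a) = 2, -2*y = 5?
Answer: 390672 - 4*√457 ≈ 3.9059e+5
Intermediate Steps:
y = -5/2 (y = -½*5 = -5/2 ≈ -2.5000)
K(z, p) = -2 + z² (K(z, p) = -2 + z*z = -2 + z²)
Q(V, M) = -2 + V²
E(j) = j + j² (E(j) = j² + j = j + j²)
x(s) = √(2 + s*(1 + s)) (x(s) = √(s*(1 + s) + 2) = √(2 + s*(1 + s)))
(-x(85) + Q(233, 522)) + 336385 = (-√(2 + 85*(1 + 85)) + (-2 + 233²)) + 336385 = (-√(2 + 85*86) + (-2 + 54289)) + 336385 = (-√(2 + 7310) + 54287) + 336385 = (-√7312 + 54287) + 336385 = (-4*√457 + 54287) + 336385 = (54287 - 4*√457) + 336385 = 390672 - 4*√457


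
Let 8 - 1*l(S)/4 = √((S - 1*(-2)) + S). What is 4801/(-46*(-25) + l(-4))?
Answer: 945797/232870 + 4801*I*√6/349305 ≈ 4.0615 + 0.033667*I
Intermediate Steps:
l(S) = 32 - 4*√(2 + 2*S) (l(S) = 32 - 4*√((S - 1*(-2)) + S) = 32 - 4*√((S + 2) + S) = 32 - 4*√((2 + S) + S) = 32 - 4*√(2 + 2*S))
4801/(-46*(-25) + l(-4)) = 4801/(-46*(-25) + (32 - 4*√(2 + 2*(-4)))) = 4801/(1150 + (32 - 4*√(2 - 8))) = 4801/(1150 + (32 - 4*I*√6)) = 4801/(1182 - 4*I*√6)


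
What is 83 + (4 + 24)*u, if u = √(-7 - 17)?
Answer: 83 + 56*I*√6 ≈ 83.0 + 137.17*I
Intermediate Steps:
u = 2*I*√6 (u = √(-24) = 2*I*√6 ≈ 4.899*I)
83 + (4 + 24)*u = 83 + (4 + 24)*(2*I*√6) = 83 + 28*(2*I*√6) = 83 + 56*I*√6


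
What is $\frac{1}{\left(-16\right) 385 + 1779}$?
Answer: $- \frac{1}{4381} \approx -0.00022826$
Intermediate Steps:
$\frac{1}{\left(-16\right) 385 + 1779} = \frac{1}{-6160 + 1779} = \frac{1}{-4381} = - \frac{1}{4381}$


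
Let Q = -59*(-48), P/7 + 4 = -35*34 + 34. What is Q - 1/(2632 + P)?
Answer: 15542017/5488 ≈ 2832.0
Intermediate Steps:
P = -8120 (P = -28 + 7*(-35*34 + 34) = -28 + 7*(-1190 + 34) = -28 + 7*(-1156) = -28 - 8092 = -8120)
Q = 2832
Q - 1/(2632 + P) = 2832 - 1/(2632 - 8120) = 2832 - 1/(-5488) = 2832 - 1*(-1/5488) = 2832 + 1/5488 = 15542017/5488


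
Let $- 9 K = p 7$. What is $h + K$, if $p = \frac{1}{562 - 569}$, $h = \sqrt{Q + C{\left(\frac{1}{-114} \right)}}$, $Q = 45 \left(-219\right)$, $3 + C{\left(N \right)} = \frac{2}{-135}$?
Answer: $\frac{1}{9} + \frac{4 i \sqrt{1247655}}{45} \approx 0.11111 + 99.287 i$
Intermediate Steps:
$C{\left(N \right)} = - \frac{407}{135}$ ($C{\left(N \right)} = -3 + \frac{2}{-135} = -3 + 2 \left(- \frac{1}{135}\right) = -3 - \frac{2}{135} = - \frac{407}{135}$)
$Q = -9855$
$h = \frac{4 i \sqrt{1247655}}{45}$ ($h = \sqrt{-9855 - \frac{407}{135}} = \sqrt{- \frac{1330832}{135}} = \frac{4 i \sqrt{1247655}}{45} \approx 99.288 i$)
$p = - \frac{1}{7}$ ($p = \frac{1}{-7} = - \frac{1}{7} \approx -0.14286$)
$K = \frac{1}{9}$ ($K = - \frac{\left(- \frac{1}{7}\right) 7}{9} = \left(- \frac{1}{9}\right) \left(-1\right) = \frac{1}{9} \approx 0.11111$)
$h + K = \frac{4 i \sqrt{1247655}}{45} + \frac{1}{9} = \frac{1}{9} + \frac{4 i \sqrt{1247655}}{45}$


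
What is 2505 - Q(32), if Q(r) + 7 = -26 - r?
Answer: 2570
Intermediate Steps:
Q(r) = -33 - r (Q(r) = -7 + (-26 - r) = -33 - r)
2505 - Q(32) = 2505 - (-33 - 1*32) = 2505 - (-33 - 32) = 2505 - 1*(-65) = 2505 + 65 = 2570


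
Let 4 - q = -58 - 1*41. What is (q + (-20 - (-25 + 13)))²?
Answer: 9025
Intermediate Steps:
q = 103 (q = 4 - (-58 - 1*41) = 4 - (-58 - 41) = 4 - 1*(-99) = 4 + 99 = 103)
(q + (-20 - (-25 + 13)))² = (103 + (-20 - (-25 + 13)))² = (103 + (-20 - 1*(-12)))² = (103 + (-20 + 12))² = (103 - 8)² = 95² = 9025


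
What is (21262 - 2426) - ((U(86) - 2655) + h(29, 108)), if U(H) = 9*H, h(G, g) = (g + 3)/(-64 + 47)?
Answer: 352300/17 ≈ 20724.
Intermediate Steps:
h(G, g) = -3/17 - g/17 (h(G, g) = (3 + g)/(-17) = (3 + g)*(-1/17) = -3/17 - g/17)
(21262 - 2426) - ((U(86) - 2655) + h(29, 108)) = (21262 - 2426) - ((9*86 - 2655) + (-3/17 - 1/17*108)) = 18836 - ((774 - 2655) + (-3/17 - 108/17)) = 18836 - (-1881 - 111/17) = 18836 - 1*(-32088/17) = 18836 + 32088/17 = 352300/17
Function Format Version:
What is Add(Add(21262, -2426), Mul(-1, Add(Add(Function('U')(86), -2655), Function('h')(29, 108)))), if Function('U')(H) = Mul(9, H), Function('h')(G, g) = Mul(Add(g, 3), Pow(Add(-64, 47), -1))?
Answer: Rational(352300, 17) ≈ 20724.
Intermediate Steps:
Function('h')(G, g) = Add(Rational(-3, 17), Mul(Rational(-1, 17), g)) (Function('h')(G, g) = Mul(Add(3, g), Pow(-17, -1)) = Mul(Add(3, g), Rational(-1, 17)) = Add(Rational(-3, 17), Mul(Rational(-1, 17), g)))
Add(Add(21262, -2426), Mul(-1, Add(Add(Function('U')(86), -2655), Function('h')(29, 108)))) = Add(Add(21262, -2426), Mul(-1, Add(Add(Mul(9, 86), -2655), Add(Rational(-3, 17), Mul(Rational(-1, 17), 108))))) = Add(18836, Mul(-1, Add(Add(774, -2655), Add(Rational(-3, 17), Rational(-108, 17))))) = Add(18836, Mul(-1, Add(-1881, Rational(-111, 17)))) = Add(18836, Mul(-1, Rational(-32088, 17))) = Add(18836, Rational(32088, 17)) = Rational(352300, 17)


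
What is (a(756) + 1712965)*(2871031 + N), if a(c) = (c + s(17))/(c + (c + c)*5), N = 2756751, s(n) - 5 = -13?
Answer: 1821996684868364/189 ≈ 9.6402e+12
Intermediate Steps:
s(n) = -8 (s(n) = 5 - 13 = -8)
a(c) = (-8 + c)/(11*c) (a(c) = (c - 8)/(c + (c + c)*5) = (-8 + c)/(c + (2*c)*5) = (-8 + c)/(c + 10*c) = (-8 + c)/((11*c)) = (-8 + c)*(1/(11*c)) = (-8 + c)/(11*c))
(a(756) + 1712965)*(2871031 + N) = ((1/11)*(-8 + 756)/756 + 1712965)*(2871031 + 2756751) = ((1/11)*(1/756)*748 + 1712965)*5627782 = (17/189 + 1712965)*5627782 = (323750402/189)*5627782 = 1821996684868364/189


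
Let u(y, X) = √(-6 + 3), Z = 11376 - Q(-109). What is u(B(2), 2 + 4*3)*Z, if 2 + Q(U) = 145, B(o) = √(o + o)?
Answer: 11233*I*√3 ≈ 19456.0*I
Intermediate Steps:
B(o) = √2*√o (B(o) = √(2*o) = √2*√o)
Q(U) = 143 (Q(U) = -2 + 145 = 143)
Z = 11233 (Z = 11376 - 1*143 = 11376 - 143 = 11233)
u(y, X) = I*√3 (u(y, X) = √(-3) = I*√3)
u(B(2), 2 + 4*3)*Z = (I*√3)*11233 = 11233*I*√3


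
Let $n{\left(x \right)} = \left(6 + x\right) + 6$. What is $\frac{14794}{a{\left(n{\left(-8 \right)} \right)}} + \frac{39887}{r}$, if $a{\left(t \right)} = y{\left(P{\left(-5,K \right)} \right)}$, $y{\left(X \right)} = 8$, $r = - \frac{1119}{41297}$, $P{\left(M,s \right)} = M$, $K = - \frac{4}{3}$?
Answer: $- \frac{6580576513}{4476} \approx -1.4702 \cdot 10^{6}$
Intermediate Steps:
$K = - \frac{4}{3}$ ($K = \left(-4\right) \frac{1}{3} = - \frac{4}{3} \approx -1.3333$)
$r = - \frac{1119}{41297}$ ($r = \left(-1119\right) \frac{1}{41297} = - \frac{1119}{41297} \approx -0.027096$)
$n{\left(x \right)} = 12 + x$
$a{\left(t \right)} = 8$
$\frac{14794}{a{\left(n{\left(-8 \right)} \right)}} + \frac{39887}{r} = \frac{14794}{8} + \frac{39887}{- \frac{1119}{41297}} = 14794 \cdot \frac{1}{8} + 39887 \left(- \frac{41297}{1119}\right) = \frac{7397}{4} - \frac{1647213439}{1119} = - \frac{6580576513}{4476}$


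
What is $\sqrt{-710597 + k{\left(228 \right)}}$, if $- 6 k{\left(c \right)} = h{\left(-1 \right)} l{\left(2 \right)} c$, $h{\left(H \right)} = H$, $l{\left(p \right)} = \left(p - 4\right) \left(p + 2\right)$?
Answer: $3 i \sqrt{78989} \approx 843.15 i$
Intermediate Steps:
$l{\left(p \right)} = \left(-4 + p\right) \left(2 + p\right)$
$k{\left(c \right)} = - \frac{4 c}{3}$ ($k{\left(c \right)} = - \frac{- (-8 + 2^{2} - 4) c}{6} = - \frac{- (-8 + 4 - 4) c}{6} = - \frac{\left(-1\right) \left(-8\right) c}{6} = - \frac{8 c}{6} = - \frac{4 c}{3}$)
$\sqrt{-710597 + k{\left(228 \right)}} = \sqrt{-710597 - 304} = \sqrt{-710901} = 3 i \sqrt{78989}$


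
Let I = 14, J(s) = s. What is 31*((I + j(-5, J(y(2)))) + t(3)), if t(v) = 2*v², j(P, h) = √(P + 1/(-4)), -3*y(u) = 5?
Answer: 992 + 31*I*√21/2 ≈ 992.0 + 71.03*I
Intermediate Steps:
y(u) = -5/3 (y(u) = -⅓*5 = -5/3)
j(P, h) = √(-¼ + P) (j(P, h) = √(P - ¼) = √(-¼ + P))
31*((I + j(-5, J(y(2)))) + t(3)) = 31*((14 + √(-1 + 4*(-5))/2) + 2*3²) = 31*((14 + √(-1 - 20)/2) + 2*9) = 31*((14 + √(-21)/2) + 18) = 31*((14 + (I*√21)/2) + 18) = 31*((14 + I*√21/2) + 18) = 31*(32 + I*√21/2) = 992 + 31*I*√21/2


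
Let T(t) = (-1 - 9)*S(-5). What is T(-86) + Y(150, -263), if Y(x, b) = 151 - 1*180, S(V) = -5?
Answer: 21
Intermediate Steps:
Y(x, b) = -29 (Y(x, b) = 151 - 180 = -29)
T(t) = 50 (T(t) = (-1 - 9)*(-5) = -10*(-5) = 50)
T(-86) + Y(150, -263) = 50 - 29 = 21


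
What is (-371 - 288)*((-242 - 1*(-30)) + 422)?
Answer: -138390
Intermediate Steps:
(-371 - 288)*((-242 - 1*(-30)) + 422) = -659*((-242 + 30) + 422) = -659*(-212 + 422) = -659*210 = -138390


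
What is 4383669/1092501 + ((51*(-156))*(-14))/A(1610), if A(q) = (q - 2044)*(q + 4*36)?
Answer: 38277613375/9900608229 ≈ 3.8662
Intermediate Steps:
A(q) = (-2044 + q)*(144 + q) (A(q) = (-2044 + q)*(q + 144) = (-2044 + q)*(144 + q))
4383669/1092501 + ((51*(-156))*(-14))/A(1610) = 4383669/1092501 + ((51*(-156))*(-14))/(-294336 + 1610² - 1900*1610) = 4383669*(1/1092501) + (-7956*(-14))/(-294336 + 2592100 - 3059000) = 1461223/364167 + 111384/(-761236) = 1461223/364167 + 111384*(-1/761236) = 1461223/364167 - 3978/27187 = 38277613375/9900608229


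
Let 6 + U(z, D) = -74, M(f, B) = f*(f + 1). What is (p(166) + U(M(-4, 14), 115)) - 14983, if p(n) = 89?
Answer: -14974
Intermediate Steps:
M(f, B) = f*(1 + f)
U(z, D) = -80 (U(z, D) = -6 - 74 = -80)
(p(166) + U(M(-4, 14), 115)) - 14983 = (89 - 80) - 14983 = 9 - 14983 = -14974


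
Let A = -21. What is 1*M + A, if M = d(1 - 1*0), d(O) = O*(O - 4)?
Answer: -24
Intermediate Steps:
d(O) = O*(-4 + O)
M = -3 (M = (1 - 1*0)*(-4 + (1 - 1*0)) = (1 + 0)*(-4 + (1 + 0)) = 1*(-4 + 1) = 1*(-3) = -3)
1*M + A = 1*(-3) - 21 = -3 - 21 = -24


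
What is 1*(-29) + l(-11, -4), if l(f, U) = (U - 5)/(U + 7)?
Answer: -32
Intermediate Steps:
l(f, U) = (-5 + U)/(7 + U)
1*(-29) + l(-11, -4) = 1*(-29) + (-5 - 4)/(7 - 4) = -29 - 9/3 = -29 + (1/3)*(-9) = -29 - 3 = -32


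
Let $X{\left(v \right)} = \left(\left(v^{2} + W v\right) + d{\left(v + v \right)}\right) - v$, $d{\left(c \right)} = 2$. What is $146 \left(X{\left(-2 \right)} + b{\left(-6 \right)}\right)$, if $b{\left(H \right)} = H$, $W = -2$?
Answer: $876$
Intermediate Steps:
$X{\left(v \right)} = 2 + v^{2} - 3 v$ ($X{\left(v \right)} = \left(\left(v^{2} - 2 v\right) + 2\right) - v = \left(2 + v^{2} - 2 v\right) - v = 2 + v^{2} - 3 v$)
$146 \left(X{\left(-2 \right)} + b{\left(-6 \right)}\right) = 146 \left(\left(2 + \left(-2\right)^{2} - -6\right) - 6\right) = 146 \left(\left(2 + 4 + 6\right) - 6\right) = 146 \left(12 - 6\right) = 146 \cdot 6 = 876$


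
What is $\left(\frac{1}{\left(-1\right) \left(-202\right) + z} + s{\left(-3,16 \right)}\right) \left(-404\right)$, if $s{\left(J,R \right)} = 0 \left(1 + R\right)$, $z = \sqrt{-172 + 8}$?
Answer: $- \frac{10201}{5121} + \frac{101 i \sqrt{41}}{5121} \approx -1.992 + 0.12629 i$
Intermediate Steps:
$z = 2 i \sqrt{41}$ ($z = \sqrt{-164} = 2 i \sqrt{41} \approx 12.806 i$)
$s{\left(J,R \right)} = 0$
$\left(\frac{1}{\left(-1\right) \left(-202\right) + z} + s{\left(-3,16 \right)}\right) \left(-404\right) = \left(\frac{1}{\left(-1\right) \left(-202\right) + 2 i \sqrt{41}} + 0\right) \left(-404\right) = \left(\frac{1}{202 + 2 i \sqrt{41}} + 0\right) \left(-404\right) = \frac{1}{202 + 2 i \sqrt{41}} \left(-404\right) = - \frac{404}{202 + 2 i \sqrt{41}}$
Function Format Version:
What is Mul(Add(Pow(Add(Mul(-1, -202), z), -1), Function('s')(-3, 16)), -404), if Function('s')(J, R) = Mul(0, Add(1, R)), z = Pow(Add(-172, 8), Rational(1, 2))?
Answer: Add(Rational(-10201, 5121), Mul(Rational(101, 5121), I, Pow(41, Rational(1, 2)))) ≈ Add(-1.9920, Mul(0.12629, I))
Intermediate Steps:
z = Mul(2, I, Pow(41, Rational(1, 2))) (z = Pow(-164, Rational(1, 2)) = Mul(2, I, Pow(41, Rational(1, 2))) ≈ Mul(12.806, I))
Function('s')(J, R) = 0
Mul(Add(Pow(Add(Mul(-1, -202), z), -1), Function('s')(-3, 16)), -404) = Mul(Add(Pow(Add(Mul(-1, -202), Mul(2, I, Pow(41, Rational(1, 2)))), -1), 0), -404) = Mul(Add(Pow(Add(202, Mul(2, I, Pow(41, Rational(1, 2)))), -1), 0), -404) = Mul(Pow(Add(202, Mul(2, I, Pow(41, Rational(1, 2)))), -1), -404) = Mul(-404, Pow(Add(202, Mul(2, I, Pow(41, Rational(1, 2)))), -1))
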